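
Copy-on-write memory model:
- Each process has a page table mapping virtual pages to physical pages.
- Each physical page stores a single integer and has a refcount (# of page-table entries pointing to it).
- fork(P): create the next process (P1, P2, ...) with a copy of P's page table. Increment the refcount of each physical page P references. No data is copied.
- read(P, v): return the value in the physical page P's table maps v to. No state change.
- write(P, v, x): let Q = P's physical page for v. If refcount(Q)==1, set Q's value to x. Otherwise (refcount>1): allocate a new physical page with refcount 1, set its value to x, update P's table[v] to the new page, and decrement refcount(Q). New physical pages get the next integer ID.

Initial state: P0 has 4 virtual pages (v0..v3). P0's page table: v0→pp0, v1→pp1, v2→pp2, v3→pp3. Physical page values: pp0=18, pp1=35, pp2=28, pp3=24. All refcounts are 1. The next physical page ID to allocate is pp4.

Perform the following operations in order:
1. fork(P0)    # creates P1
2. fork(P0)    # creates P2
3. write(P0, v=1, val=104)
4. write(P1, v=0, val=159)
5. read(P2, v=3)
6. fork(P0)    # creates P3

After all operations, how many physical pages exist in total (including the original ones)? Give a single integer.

Answer: 6

Derivation:
Op 1: fork(P0) -> P1. 4 ppages; refcounts: pp0:2 pp1:2 pp2:2 pp3:2
Op 2: fork(P0) -> P2. 4 ppages; refcounts: pp0:3 pp1:3 pp2:3 pp3:3
Op 3: write(P0, v1, 104). refcount(pp1)=3>1 -> COPY to pp4. 5 ppages; refcounts: pp0:3 pp1:2 pp2:3 pp3:3 pp4:1
Op 4: write(P1, v0, 159). refcount(pp0)=3>1 -> COPY to pp5. 6 ppages; refcounts: pp0:2 pp1:2 pp2:3 pp3:3 pp4:1 pp5:1
Op 5: read(P2, v3) -> 24. No state change.
Op 6: fork(P0) -> P3. 6 ppages; refcounts: pp0:3 pp1:2 pp2:4 pp3:4 pp4:2 pp5:1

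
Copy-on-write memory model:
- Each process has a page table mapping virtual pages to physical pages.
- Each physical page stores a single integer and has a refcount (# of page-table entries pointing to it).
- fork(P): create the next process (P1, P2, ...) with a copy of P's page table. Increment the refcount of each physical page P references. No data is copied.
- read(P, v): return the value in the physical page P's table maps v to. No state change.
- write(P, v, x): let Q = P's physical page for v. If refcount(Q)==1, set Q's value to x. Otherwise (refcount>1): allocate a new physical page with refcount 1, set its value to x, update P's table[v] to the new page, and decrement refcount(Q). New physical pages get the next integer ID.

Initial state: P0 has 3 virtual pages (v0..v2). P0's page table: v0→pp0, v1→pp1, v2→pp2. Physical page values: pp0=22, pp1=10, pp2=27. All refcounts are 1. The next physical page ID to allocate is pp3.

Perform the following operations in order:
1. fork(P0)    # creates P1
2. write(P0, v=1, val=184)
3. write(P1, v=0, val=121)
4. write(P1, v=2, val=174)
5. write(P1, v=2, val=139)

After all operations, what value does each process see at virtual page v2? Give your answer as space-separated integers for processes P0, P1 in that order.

Op 1: fork(P0) -> P1. 3 ppages; refcounts: pp0:2 pp1:2 pp2:2
Op 2: write(P0, v1, 184). refcount(pp1)=2>1 -> COPY to pp3. 4 ppages; refcounts: pp0:2 pp1:1 pp2:2 pp3:1
Op 3: write(P1, v0, 121). refcount(pp0)=2>1 -> COPY to pp4. 5 ppages; refcounts: pp0:1 pp1:1 pp2:2 pp3:1 pp4:1
Op 4: write(P1, v2, 174). refcount(pp2)=2>1 -> COPY to pp5. 6 ppages; refcounts: pp0:1 pp1:1 pp2:1 pp3:1 pp4:1 pp5:1
Op 5: write(P1, v2, 139). refcount(pp5)=1 -> write in place. 6 ppages; refcounts: pp0:1 pp1:1 pp2:1 pp3:1 pp4:1 pp5:1
P0: v2 -> pp2 = 27
P1: v2 -> pp5 = 139

Answer: 27 139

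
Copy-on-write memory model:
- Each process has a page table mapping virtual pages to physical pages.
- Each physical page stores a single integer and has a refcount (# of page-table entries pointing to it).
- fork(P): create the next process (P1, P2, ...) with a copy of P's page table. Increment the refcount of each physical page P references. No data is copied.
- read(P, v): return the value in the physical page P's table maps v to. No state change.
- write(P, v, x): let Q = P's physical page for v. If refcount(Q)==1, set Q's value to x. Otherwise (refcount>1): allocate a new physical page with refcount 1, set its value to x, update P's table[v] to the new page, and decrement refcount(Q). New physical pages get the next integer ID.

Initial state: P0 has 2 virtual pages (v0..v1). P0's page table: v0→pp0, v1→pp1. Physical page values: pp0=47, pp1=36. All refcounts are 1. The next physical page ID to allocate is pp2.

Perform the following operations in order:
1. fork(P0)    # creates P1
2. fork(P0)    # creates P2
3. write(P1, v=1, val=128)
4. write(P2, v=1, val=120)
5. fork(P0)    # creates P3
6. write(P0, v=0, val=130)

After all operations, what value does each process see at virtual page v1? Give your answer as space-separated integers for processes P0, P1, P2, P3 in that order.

Answer: 36 128 120 36

Derivation:
Op 1: fork(P0) -> P1. 2 ppages; refcounts: pp0:2 pp1:2
Op 2: fork(P0) -> P2. 2 ppages; refcounts: pp0:3 pp1:3
Op 3: write(P1, v1, 128). refcount(pp1)=3>1 -> COPY to pp2. 3 ppages; refcounts: pp0:3 pp1:2 pp2:1
Op 4: write(P2, v1, 120). refcount(pp1)=2>1 -> COPY to pp3. 4 ppages; refcounts: pp0:3 pp1:1 pp2:1 pp3:1
Op 5: fork(P0) -> P3. 4 ppages; refcounts: pp0:4 pp1:2 pp2:1 pp3:1
Op 6: write(P0, v0, 130). refcount(pp0)=4>1 -> COPY to pp4. 5 ppages; refcounts: pp0:3 pp1:2 pp2:1 pp3:1 pp4:1
P0: v1 -> pp1 = 36
P1: v1 -> pp2 = 128
P2: v1 -> pp3 = 120
P3: v1 -> pp1 = 36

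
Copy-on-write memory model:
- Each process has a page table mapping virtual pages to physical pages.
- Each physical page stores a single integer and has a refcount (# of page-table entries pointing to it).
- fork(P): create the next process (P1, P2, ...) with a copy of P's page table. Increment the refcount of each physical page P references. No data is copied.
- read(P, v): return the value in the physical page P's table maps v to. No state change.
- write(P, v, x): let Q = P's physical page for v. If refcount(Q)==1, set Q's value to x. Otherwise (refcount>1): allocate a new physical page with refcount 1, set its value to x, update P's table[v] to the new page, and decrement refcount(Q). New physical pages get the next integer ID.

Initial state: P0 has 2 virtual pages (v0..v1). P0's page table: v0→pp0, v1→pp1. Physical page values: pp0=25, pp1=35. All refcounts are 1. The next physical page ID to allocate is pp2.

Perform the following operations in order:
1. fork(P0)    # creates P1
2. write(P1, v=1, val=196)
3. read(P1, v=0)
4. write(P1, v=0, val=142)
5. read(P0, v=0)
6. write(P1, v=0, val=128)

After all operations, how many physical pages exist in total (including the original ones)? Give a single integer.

Answer: 4

Derivation:
Op 1: fork(P0) -> P1. 2 ppages; refcounts: pp0:2 pp1:2
Op 2: write(P1, v1, 196). refcount(pp1)=2>1 -> COPY to pp2. 3 ppages; refcounts: pp0:2 pp1:1 pp2:1
Op 3: read(P1, v0) -> 25. No state change.
Op 4: write(P1, v0, 142). refcount(pp0)=2>1 -> COPY to pp3. 4 ppages; refcounts: pp0:1 pp1:1 pp2:1 pp3:1
Op 5: read(P0, v0) -> 25. No state change.
Op 6: write(P1, v0, 128). refcount(pp3)=1 -> write in place. 4 ppages; refcounts: pp0:1 pp1:1 pp2:1 pp3:1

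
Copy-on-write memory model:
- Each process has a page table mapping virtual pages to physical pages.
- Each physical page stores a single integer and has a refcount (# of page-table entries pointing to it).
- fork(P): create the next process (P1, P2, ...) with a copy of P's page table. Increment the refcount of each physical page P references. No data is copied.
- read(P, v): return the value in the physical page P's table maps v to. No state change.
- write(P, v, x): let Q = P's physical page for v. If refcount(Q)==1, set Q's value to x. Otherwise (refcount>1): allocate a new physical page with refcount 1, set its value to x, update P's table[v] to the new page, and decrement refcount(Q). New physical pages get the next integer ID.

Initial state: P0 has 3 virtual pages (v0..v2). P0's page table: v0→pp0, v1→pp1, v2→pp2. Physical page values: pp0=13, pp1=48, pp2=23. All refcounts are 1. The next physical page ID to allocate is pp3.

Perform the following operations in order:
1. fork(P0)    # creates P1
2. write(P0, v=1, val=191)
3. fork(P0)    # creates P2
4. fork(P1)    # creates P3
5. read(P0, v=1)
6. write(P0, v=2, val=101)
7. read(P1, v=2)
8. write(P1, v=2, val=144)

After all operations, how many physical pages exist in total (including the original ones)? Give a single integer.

Op 1: fork(P0) -> P1. 3 ppages; refcounts: pp0:2 pp1:2 pp2:2
Op 2: write(P0, v1, 191). refcount(pp1)=2>1 -> COPY to pp3. 4 ppages; refcounts: pp0:2 pp1:1 pp2:2 pp3:1
Op 3: fork(P0) -> P2. 4 ppages; refcounts: pp0:3 pp1:1 pp2:3 pp3:2
Op 4: fork(P1) -> P3. 4 ppages; refcounts: pp0:4 pp1:2 pp2:4 pp3:2
Op 5: read(P0, v1) -> 191. No state change.
Op 6: write(P0, v2, 101). refcount(pp2)=4>1 -> COPY to pp4. 5 ppages; refcounts: pp0:4 pp1:2 pp2:3 pp3:2 pp4:1
Op 7: read(P1, v2) -> 23. No state change.
Op 8: write(P1, v2, 144). refcount(pp2)=3>1 -> COPY to pp5. 6 ppages; refcounts: pp0:4 pp1:2 pp2:2 pp3:2 pp4:1 pp5:1

Answer: 6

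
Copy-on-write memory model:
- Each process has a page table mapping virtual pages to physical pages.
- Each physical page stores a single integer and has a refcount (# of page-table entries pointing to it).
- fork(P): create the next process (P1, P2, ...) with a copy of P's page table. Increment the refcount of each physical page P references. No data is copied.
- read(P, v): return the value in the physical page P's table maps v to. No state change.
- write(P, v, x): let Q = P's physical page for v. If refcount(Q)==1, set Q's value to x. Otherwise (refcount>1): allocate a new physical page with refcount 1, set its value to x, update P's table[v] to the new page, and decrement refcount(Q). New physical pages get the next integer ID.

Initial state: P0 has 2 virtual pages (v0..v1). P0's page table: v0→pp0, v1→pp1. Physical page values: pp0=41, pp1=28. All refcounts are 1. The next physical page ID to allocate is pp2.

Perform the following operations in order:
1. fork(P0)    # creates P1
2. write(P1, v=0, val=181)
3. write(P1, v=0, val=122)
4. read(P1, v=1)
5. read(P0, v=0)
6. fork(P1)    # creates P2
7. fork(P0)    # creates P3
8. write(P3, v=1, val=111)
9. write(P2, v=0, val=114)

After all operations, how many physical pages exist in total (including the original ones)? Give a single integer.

Op 1: fork(P0) -> P1. 2 ppages; refcounts: pp0:2 pp1:2
Op 2: write(P1, v0, 181). refcount(pp0)=2>1 -> COPY to pp2. 3 ppages; refcounts: pp0:1 pp1:2 pp2:1
Op 3: write(P1, v0, 122). refcount(pp2)=1 -> write in place. 3 ppages; refcounts: pp0:1 pp1:2 pp2:1
Op 4: read(P1, v1) -> 28. No state change.
Op 5: read(P0, v0) -> 41. No state change.
Op 6: fork(P1) -> P2. 3 ppages; refcounts: pp0:1 pp1:3 pp2:2
Op 7: fork(P0) -> P3. 3 ppages; refcounts: pp0:2 pp1:4 pp2:2
Op 8: write(P3, v1, 111). refcount(pp1)=4>1 -> COPY to pp3. 4 ppages; refcounts: pp0:2 pp1:3 pp2:2 pp3:1
Op 9: write(P2, v0, 114). refcount(pp2)=2>1 -> COPY to pp4. 5 ppages; refcounts: pp0:2 pp1:3 pp2:1 pp3:1 pp4:1

Answer: 5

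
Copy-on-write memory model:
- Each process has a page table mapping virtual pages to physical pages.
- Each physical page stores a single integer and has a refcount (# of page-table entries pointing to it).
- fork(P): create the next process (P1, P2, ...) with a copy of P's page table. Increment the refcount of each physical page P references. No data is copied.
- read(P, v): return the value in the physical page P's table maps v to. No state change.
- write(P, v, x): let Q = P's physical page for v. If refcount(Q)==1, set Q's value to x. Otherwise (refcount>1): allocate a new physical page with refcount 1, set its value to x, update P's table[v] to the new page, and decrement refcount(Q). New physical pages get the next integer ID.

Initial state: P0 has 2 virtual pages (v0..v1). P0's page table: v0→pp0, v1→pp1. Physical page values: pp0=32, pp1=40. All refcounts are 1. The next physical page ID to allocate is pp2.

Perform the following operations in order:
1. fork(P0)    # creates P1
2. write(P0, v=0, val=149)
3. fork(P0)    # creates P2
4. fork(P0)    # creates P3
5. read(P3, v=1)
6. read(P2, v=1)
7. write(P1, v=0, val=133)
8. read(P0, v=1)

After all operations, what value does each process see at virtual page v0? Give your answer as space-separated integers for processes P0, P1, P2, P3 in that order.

Answer: 149 133 149 149

Derivation:
Op 1: fork(P0) -> P1. 2 ppages; refcounts: pp0:2 pp1:2
Op 2: write(P0, v0, 149). refcount(pp0)=2>1 -> COPY to pp2. 3 ppages; refcounts: pp0:1 pp1:2 pp2:1
Op 3: fork(P0) -> P2. 3 ppages; refcounts: pp0:1 pp1:3 pp2:2
Op 4: fork(P0) -> P3. 3 ppages; refcounts: pp0:1 pp1:4 pp2:3
Op 5: read(P3, v1) -> 40. No state change.
Op 6: read(P2, v1) -> 40. No state change.
Op 7: write(P1, v0, 133). refcount(pp0)=1 -> write in place. 3 ppages; refcounts: pp0:1 pp1:4 pp2:3
Op 8: read(P0, v1) -> 40. No state change.
P0: v0 -> pp2 = 149
P1: v0 -> pp0 = 133
P2: v0 -> pp2 = 149
P3: v0 -> pp2 = 149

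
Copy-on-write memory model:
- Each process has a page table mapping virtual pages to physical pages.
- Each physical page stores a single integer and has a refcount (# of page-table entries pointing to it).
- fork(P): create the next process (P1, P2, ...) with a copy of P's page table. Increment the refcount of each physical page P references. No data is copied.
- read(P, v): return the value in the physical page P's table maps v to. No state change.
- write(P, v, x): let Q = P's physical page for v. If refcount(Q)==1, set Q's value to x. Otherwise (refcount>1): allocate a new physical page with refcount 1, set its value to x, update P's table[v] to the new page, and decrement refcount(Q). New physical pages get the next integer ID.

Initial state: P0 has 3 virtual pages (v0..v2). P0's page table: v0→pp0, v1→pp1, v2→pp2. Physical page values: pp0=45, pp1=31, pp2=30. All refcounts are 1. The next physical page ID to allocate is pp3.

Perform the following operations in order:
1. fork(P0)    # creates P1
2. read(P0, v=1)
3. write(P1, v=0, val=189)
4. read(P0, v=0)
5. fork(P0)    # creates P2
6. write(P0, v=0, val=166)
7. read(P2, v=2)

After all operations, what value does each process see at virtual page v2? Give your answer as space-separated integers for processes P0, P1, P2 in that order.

Op 1: fork(P0) -> P1. 3 ppages; refcounts: pp0:2 pp1:2 pp2:2
Op 2: read(P0, v1) -> 31. No state change.
Op 3: write(P1, v0, 189). refcount(pp0)=2>1 -> COPY to pp3. 4 ppages; refcounts: pp0:1 pp1:2 pp2:2 pp3:1
Op 4: read(P0, v0) -> 45. No state change.
Op 5: fork(P0) -> P2. 4 ppages; refcounts: pp0:2 pp1:3 pp2:3 pp3:1
Op 6: write(P0, v0, 166). refcount(pp0)=2>1 -> COPY to pp4. 5 ppages; refcounts: pp0:1 pp1:3 pp2:3 pp3:1 pp4:1
Op 7: read(P2, v2) -> 30. No state change.
P0: v2 -> pp2 = 30
P1: v2 -> pp2 = 30
P2: v2 -> pp2 = 30

Answer: 30 30 30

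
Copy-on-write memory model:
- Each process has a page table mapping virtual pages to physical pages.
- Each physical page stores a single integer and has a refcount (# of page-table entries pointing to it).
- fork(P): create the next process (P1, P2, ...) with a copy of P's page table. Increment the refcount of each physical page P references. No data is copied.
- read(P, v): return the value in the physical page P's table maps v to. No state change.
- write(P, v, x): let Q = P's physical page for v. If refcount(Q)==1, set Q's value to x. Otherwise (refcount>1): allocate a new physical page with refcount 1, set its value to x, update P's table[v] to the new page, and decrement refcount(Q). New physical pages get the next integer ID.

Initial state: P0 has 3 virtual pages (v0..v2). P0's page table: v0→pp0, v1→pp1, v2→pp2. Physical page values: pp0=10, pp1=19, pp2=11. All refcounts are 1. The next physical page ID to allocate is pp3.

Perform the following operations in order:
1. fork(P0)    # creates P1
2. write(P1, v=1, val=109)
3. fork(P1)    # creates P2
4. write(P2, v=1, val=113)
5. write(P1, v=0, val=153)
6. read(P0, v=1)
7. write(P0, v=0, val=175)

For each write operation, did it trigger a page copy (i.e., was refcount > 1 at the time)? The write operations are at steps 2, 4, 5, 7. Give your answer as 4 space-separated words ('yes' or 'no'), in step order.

Op 1: fork(P0) -> P1. 3 ppages; refcounts: pp0:2 pp1:2 pp2:2
Op 2: write(P1, v1, 109). refcount(pp1)=2>1 -> COPY to pp3. 4 ppages; refcounts: pp0:2 pp1:1 pp2:2 pp3:1
Op 3: fork(P1) -> P2. 4 ppages; refcounts: pp0:3 pp1:1 pp2:3 pp3:2
Op 4: write(P2, v1, 113). refcount(pp3)=2>1 -> COPY to pp4. 5 ppages; refcounts: pp0:3 pp1:1 pp2:3 pp3:1 pp4:1
Op 5: write(P1, v0, 153). refcount(pp0)=3>1 -> COPY to pp5. 6 ppages; refcounts: pp0:2 pp1:1 pp2:3 pp3:1 pp4:1 pp5:1
Op 6: read(P0, v1) -> 19. No state change.
Op 7: write(P0, v0, 175). refcount(pp0)=2>1 -> COPY to pp6. 7 ppages; refcounts: pp0:1 pp1:1 pp2:3 pp3:1 pp4:1 pp5:1 pp6:1

yes yes yes yes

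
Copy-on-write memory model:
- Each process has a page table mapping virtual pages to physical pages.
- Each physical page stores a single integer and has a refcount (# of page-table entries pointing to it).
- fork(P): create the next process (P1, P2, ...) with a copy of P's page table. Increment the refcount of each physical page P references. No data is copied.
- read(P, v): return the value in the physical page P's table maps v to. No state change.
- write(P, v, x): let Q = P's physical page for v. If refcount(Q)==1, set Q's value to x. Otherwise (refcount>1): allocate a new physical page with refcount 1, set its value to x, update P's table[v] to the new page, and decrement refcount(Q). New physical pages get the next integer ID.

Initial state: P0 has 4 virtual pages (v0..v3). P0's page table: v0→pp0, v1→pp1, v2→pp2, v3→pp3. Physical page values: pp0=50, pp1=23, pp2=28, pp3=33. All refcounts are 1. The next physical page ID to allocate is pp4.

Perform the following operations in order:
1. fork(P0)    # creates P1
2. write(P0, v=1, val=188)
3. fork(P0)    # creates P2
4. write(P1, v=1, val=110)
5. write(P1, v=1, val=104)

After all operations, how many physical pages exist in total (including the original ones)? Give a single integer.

Op 1: fork(P0) -> P1. 4 ppages; refcounts: pp0:2 pp1:2 pp2:2 pp3:2
Op 2: write(P0, v1, 188). refcount(pp1)=2>1 -> COPY to pp4. 5 ppages; refcounts: pp0:2 pp1:1 pp2:2 pp3:2 pp4:1
Op 3: fork(P0) -> P2. 5 ppages; refcounts: pp0:3 pp1:1 pp2:3 pp3:3 pp4:2
Op 4: write(P1, v1, 110). refcount(pp1)=1 -> write in place. 5 ppages; refcounts: pp0:3 pp1:1 pp2:3 pp3:3 pp4:2
Op 5: write(P1, v1, 104). refcount(pp1)=1 -> write in place. 5 ppages; refcounts: pp0:3 pp1:1 pp2:3 pp3:3 pp4:2

Answer: 5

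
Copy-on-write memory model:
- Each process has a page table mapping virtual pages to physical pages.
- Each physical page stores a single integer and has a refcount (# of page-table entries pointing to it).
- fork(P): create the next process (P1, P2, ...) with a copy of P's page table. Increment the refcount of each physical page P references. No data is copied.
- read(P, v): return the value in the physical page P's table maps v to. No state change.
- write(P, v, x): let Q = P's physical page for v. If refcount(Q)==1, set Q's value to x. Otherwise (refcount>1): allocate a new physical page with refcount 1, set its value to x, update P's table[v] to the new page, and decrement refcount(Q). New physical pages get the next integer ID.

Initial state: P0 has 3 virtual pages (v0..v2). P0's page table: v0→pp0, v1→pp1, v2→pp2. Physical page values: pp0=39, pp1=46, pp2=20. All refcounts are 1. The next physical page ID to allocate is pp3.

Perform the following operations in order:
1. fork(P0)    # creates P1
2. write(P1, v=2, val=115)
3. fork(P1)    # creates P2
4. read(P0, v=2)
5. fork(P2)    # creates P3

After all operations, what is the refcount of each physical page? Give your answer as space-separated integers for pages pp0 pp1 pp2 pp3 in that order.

Answer: 4 4 1 3

Derivation:
Op 1: fork(P0) -> P1. 3 ppages; refcounts: pp0:2 pp1:2 pp2:2
Op 2: write(P1, v2, 115). refcount(pp2)=2>1 -> COPY to pp3. 4 ppages; refcounts: pp0:2 pp1:2 pp2:1 pp3:1
Op 3: fork(P1) -> P2. 4 ppages; refcounts: pp0:3 pp1:3 pp2:1 pp3:2
Op 4: read(P0, v2) -> 20. No state change.
Op 5: fork(P2) -> P3. 4 ppages; refcounts: pp0:4 pp1:4 pp2:1 pp3:3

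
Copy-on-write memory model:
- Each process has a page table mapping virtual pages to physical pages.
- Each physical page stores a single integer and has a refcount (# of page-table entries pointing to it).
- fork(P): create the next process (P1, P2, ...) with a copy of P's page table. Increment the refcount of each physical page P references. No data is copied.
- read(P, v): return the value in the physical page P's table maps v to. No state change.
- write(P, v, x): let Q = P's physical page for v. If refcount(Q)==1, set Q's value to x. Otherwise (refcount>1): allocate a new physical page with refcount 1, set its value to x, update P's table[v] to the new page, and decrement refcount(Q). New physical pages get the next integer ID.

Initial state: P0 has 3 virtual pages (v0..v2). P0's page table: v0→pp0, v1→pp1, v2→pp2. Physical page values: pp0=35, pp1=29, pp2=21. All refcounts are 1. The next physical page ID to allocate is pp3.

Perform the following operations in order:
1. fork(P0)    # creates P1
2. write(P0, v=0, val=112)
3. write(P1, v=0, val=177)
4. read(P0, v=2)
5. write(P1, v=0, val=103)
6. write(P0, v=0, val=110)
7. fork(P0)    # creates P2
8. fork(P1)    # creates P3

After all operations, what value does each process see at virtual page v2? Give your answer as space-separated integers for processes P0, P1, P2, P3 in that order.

Answer: 21 21 21 21

Derivation:
Op 1: fork(P0) -> P1. 3 ppages; refcounts: pp0:2 pp1:2 pp2:2
Op 2: write(P0, v0, 112). refcount(pp0)=2>1 -> COPY to pp3. 4 ppages; refcounts: pp0:1 pp1:2 pp2:2 pp3:1
Op 3: write(P1, v0, 177). refcount(pp0)=1 -> write in place. 4 ppages; refcounts: pp0:1 pp1:2 pp2:2 pp3:1
Op 4: read(P0, v2) -> 21. No state change.
Op 5: write(P1, v0, 103). refcount(pp0)=1 -> write in place. 4 ppages; refcounts: pp0:1 pp1:2 pp2:2 pp3:1
Op 6: write(P0, v0, 110). refcount(pp3)=1 -> write in place. 4 ppages; refcounts: pp0:1 pp1:2 pp2:2 pp3:1
Op 7: fork(P0) -> P2. 4 ppages; refcounts: pp0:1 pp1:3 pp2:3 pp3:2
Op 8: fork(P1) -> P3. 4 ppages; refcounts: pp0:2 pp1:4 pp2:4 pp3:2
P0: v2 -> pp2 = 21
P1: v2 -> pp2 = 21
P2: v2 -> pp2 = 21
P3: v2 -> pp2 = 21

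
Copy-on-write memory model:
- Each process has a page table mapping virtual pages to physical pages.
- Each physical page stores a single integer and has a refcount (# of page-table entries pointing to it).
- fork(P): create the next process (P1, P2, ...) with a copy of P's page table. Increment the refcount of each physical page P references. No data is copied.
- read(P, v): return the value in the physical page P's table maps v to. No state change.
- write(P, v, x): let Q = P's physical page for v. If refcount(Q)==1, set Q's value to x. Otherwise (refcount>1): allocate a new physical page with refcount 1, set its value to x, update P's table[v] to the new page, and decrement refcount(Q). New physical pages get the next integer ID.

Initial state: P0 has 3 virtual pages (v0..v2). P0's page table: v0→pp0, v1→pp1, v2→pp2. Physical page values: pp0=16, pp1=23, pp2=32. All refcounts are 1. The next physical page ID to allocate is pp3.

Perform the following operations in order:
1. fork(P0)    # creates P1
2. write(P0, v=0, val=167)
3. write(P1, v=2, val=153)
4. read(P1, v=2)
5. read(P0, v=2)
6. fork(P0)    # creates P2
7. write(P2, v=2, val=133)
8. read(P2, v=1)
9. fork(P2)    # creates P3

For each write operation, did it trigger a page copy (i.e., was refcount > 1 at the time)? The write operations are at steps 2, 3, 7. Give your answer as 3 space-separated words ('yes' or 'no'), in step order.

Op 1: fork(P0) -> P1. 3 ppages; refcounts: pp0:2 pp1:2 pp2:2
Op 2: write(P0, v0, 167). refcount(pp0)=2>1 -> COPY to pp3. 4 ppages; refcounts: pp0:1 pp1:2 pp2:2 pp3:1
Op 3: write(P1, v2, 153). refcount(pp2)=2>1 -> COPY to pp4. 5 ppages; refcounts: pp0:1 pp1:2 pp2:1 pp3:1 pp4:1
Op 4: read(P1, v2) -> 153. No state change.
Op 5: read(P0, v2) -> 32. No state change.
Op 6: fork(P0) -> P2. 5 ppages; refcounts: pp0:1 pp1:3 pp2:2 pp3:2 pp4:1
Op 7: write(P2, v2, 133). refcount(pp2)=2>1 -> COPY to pp5. 6 ppages; refcounts: pp0:1 pp1:3 pp2:1 pp3:2 pp4:1 pp5:1
Op 8: read(P2, v1) -> 23. No state change.
Op 9: fork(P2) -> P3. 6 ppages; refcounts: pp0:1 pp1:4 pp2:1 pp3:3 pp4:1 pp5:2

yes yes yes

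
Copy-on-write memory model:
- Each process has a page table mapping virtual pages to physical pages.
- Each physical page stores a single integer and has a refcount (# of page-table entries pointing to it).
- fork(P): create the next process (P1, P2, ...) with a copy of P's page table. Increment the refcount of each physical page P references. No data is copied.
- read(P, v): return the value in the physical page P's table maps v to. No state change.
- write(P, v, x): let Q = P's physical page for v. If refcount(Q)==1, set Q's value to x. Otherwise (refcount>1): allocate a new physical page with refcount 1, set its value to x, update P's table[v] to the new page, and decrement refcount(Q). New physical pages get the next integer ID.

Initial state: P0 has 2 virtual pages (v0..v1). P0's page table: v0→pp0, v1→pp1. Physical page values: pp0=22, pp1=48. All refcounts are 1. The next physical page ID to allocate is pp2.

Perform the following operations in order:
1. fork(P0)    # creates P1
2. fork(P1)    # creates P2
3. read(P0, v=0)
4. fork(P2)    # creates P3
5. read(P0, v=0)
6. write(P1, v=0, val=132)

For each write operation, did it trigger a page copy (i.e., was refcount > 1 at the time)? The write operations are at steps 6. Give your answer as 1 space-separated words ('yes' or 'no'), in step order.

Op 1: fork(P0) -> P1. 2 ppages; refcounts: pp0:2 pp1:2
Op 2: fork(P1) -> P2. 2 ppages; refcounts: pp0:3 pp1:3
Op 3: read(P0, v0) -> 22. No state change.
Op 4: fork(P2) -> P3. 2 ppages; refcounts: pp0:4 pp1:4
Op 5: read(P0, v0) -> 22. No state change.
Op 6: write(P1, v0, 132). refcount(pp0)=4>1 -> COPY to pp2. 3 ppages; refcounts: pp0:3 pp1:4 pp2:1

yes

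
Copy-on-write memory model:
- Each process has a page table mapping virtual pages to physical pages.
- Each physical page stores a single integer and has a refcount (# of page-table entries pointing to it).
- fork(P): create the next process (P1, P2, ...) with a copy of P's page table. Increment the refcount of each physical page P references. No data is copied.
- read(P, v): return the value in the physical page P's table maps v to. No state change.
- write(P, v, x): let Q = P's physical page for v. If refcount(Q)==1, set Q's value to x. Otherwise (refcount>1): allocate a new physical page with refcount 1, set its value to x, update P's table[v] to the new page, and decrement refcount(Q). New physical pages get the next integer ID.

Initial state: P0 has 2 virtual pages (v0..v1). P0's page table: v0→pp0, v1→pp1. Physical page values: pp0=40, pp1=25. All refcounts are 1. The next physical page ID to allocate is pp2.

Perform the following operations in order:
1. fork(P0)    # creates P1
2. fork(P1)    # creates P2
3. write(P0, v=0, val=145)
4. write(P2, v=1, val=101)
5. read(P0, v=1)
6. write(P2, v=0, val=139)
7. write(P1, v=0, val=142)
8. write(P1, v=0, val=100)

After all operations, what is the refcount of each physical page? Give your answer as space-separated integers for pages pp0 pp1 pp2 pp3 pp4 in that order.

Answer: 1 2 1 1 1

Derivation:
Op 1: fork(P0) -> P1. 2 ppages; refcounts: pp0:2 pp1:2
Op 2: fork(P1) -> P2. 2 ppages; refcounts: pp0:3 pp1:3
Op 3: write(P0, v0, 145). refcount(pp0)=3>1 -> COPY to pp2. 3 ppages; refcounts: pp0:2 pp1:3 pp2:1
Op 4: write(P2, v1, 101). refcount(pp1)=3>1 -> COPY to pp3. 4 ppages; refcounts: pp0:2 pp1:2 pp2:1 pp3:1
Op 5: read(P0, v1) -> 25. No state change.
Op 6: write(P2, v0, 139). refcount(pp0)=2>1 -> COPY to pp4. 5 ppages; refcounts: pp0:1 pp1:2 pp2:1 pp3:1 pp4:1
Op 7: write(P1, v0, 142). refcount(pp0)=1 -> write in place. 5 ppages; refcounts: pp0:1 pp1:2 pp2:1 pp3:1 pp4:1
Op 8: write(P1, v0, 100). refcount(pp0)=1 -> write in place. 5 ppages; refcounts: pp0:1 pp1:2 pp2:1 pp3:1 pp4:1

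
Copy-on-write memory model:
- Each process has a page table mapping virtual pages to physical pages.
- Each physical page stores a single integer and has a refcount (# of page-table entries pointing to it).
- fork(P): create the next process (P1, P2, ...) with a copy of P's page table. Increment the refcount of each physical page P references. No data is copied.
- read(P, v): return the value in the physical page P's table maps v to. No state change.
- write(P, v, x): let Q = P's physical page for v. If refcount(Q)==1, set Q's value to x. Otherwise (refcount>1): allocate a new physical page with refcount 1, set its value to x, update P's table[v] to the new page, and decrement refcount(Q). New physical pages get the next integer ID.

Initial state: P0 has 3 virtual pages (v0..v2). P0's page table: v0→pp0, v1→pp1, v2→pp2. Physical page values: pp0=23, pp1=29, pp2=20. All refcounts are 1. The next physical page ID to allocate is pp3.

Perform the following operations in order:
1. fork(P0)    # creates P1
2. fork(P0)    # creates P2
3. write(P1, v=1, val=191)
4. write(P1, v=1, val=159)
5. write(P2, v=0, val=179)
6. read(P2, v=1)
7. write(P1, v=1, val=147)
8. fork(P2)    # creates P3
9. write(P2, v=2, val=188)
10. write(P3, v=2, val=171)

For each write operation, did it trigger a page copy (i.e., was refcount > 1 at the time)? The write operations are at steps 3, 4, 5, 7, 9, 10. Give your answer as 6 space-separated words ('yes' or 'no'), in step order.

Op 1: fork(P0) -> P1. 3 ppages; refcounts: pp0:2 pp1:2 pp2:2
Op 2: fork(P0) -> P2. 3 ppages; refcounts: pp0:3 pp1:3 pp2:3
Op 3: write(P1, v1, 191). refcount(pp1)=3>1 -> COPY to pp3. 4 ppages; refcounts: pp0:3 pp1:2 pp2:3 pp3:1
Op 4: write(P1, v1, 159). refcount(pp3)=1 -> write in place. 4 ppages; refcounts: pp0:3 pp1:2 pp2:3 pp3:1
Op 5: write(P2, v0, 179). refcount(pp0)=3>1 -> COPY to pp4. 5 ppages; refcounts: pp0:2 pp1:2 pp2:3 pp3:1 pp4:1
Op 6: read(P2, v1) -> 29. No state change.
Op 7: write(P1, v1, 147). refcount(pp3)=1 -> write in place. 5 ppages; refcounts: pp0:2 pp1:2 pp2:3 pp3:1 pp4:1
Op 8: fork(P2) -> P3. 5 ppages; refcounts: pp0:2 pp1:3 pp2:4 pp3:1 pp4:2
Op 9: write(P2, v2, 188). refcount(pp2)=4>1 -> COPY to pp5. 6 ppages; refcounts: pp0:2 pp1:3 pp2:3 pp3:1 pp4:2 pp5:1
Op 10: write(P3, v2, 171). refcount(pp2)=3>1 -> COPY to pp6. 7 ppages; refcounts: pp0:2 pp1:3 pp2:2 pp3:1 pp4:2 pp5:1 pp6:1

yes no yes no yes yes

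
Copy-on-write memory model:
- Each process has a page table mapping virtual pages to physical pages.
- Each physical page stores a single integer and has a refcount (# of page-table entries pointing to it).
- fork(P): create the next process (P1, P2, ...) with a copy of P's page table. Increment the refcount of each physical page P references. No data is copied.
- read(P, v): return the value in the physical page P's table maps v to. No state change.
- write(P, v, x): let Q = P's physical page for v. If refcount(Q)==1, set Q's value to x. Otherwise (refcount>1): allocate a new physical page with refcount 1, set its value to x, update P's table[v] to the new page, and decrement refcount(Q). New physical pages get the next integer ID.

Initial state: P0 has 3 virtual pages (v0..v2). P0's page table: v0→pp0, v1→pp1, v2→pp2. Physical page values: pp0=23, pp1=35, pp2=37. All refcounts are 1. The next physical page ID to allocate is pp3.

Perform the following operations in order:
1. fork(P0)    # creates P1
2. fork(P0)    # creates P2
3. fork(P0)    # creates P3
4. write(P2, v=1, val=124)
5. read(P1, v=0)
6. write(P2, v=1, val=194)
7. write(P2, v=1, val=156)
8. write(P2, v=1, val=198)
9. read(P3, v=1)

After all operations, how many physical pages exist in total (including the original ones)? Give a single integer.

Answer: 4

Derivation:
Op 1: fork(P0) -> P1. 3 ppages; refcounts: pp0:2 pp1:2 pp2:2
Op 2: fork(P0) -> P2. 3 ppages; refcounts: pp0:3 pp1:3 pp2:3
Op 3: fork(P0) -> P3. 3 ppages; refcounts: pp0:4 pp1:4 pp2:4
Op 4: write(P2, v1, 124). refcount(pp1)=4>1 -> COPY to pp3. 4 ppages; refcounts: pp0:4 pp1:3 pp2:4 pp3:1
Op 5: read(P1, v0) -> 23. No state change.
Op 6: write(P2, v1, 194). refcount(pp3)=1 -> write in place. 4 ppages; refcounts: pp0:4 pp1:3 pp2:4 pp3:1
Op 7: write(P2, v1, 156). refcount(pp3)=1 -> write in place. 4 ppages; refcounts: pp0:4 pp1:3 pp2:4 pp3:1
Op 8: write(P2, v1, 198). refcount(pp3)=1 -> write in place. 4 ppages; refcounts: pp0:4 pp1:3 pp2:4 pp3:1
Op 9: read(P3, v1) -> 35. No state change.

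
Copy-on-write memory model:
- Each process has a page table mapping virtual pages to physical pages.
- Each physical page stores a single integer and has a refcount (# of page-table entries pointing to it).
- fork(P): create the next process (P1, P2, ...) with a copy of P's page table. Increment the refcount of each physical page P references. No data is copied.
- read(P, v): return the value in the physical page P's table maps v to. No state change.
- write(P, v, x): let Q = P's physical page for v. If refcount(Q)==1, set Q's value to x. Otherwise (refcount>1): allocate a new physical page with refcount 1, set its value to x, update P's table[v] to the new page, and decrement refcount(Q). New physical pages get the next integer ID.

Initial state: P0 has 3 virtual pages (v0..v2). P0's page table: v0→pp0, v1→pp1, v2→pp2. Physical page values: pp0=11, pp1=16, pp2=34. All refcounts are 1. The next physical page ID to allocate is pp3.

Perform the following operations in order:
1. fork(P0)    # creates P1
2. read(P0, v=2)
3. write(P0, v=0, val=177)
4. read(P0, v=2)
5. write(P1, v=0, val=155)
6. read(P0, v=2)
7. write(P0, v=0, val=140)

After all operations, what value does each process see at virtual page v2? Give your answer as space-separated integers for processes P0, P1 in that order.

Op 1: fork(P0) -> P1. 3 ppages; refcounts: pp0:2 pp1:2 pp2:2
Op 2: read(P0, v2) -> 34. No state change.
Op 3: write(P0, v0, 177). refcount(pp0)=2>1 -> COPY to pp3. 4 ppages; refcounts: pp0:1 pp1:2 pp2:2 pp3:1
Op 4: read(P0, v2) -> 34. No state change.
Op 5: write(P1, v0, 155). refcount(pp0)=1 -> write in place. 4 ppages; refcounts: pp0:1 pp1:2 pp2:2 pp3:1
Op 6: read(P0, v2) -> 34. No state change.
Op 7: write(P0, v0, 140). refcount(pp3)=1 -> write in place. 4 ppages; refcounts: pp0:1 pp1:2 pp2:2 pp3:1
P0: v2 -> pp2 = 34
P1: v2 -> pp2 = 34

Answer: 34 34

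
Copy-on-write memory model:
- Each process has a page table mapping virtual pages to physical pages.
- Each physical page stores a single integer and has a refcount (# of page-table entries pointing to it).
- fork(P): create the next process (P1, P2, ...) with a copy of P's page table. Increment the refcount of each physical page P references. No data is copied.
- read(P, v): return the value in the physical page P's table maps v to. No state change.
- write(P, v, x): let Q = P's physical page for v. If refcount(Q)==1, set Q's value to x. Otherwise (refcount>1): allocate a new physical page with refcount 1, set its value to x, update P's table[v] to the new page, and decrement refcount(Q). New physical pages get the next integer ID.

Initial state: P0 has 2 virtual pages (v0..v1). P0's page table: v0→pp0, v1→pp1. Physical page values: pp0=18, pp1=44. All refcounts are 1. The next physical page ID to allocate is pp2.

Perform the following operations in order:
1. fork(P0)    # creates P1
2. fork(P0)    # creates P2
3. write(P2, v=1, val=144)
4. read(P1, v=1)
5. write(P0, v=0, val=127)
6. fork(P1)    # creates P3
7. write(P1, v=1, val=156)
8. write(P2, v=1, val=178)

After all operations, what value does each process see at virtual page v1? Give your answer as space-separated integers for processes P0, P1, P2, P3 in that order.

Answer: 44 156 178 44

Derivation:
Op 1: fork(P0) -> P1. 2 ppages; refcounts: pp0:2 pp1:2
Op 2: fork(P0) -> P2. 2 ppages; refcounts: pp0:3 pp1:3
Op 3: write(P2, v1, 144). refcount(pp1)=3>1 -> COPY to pp2. 3 ppages; refcounts: pp0:3 pp1:2 pp2:1
Op 4: read(P1, v1) -> 44. No state change.
Op 5: write(P0, v0, 127). refcount(pp0)=3>1 -> COPY to pp3. 4 ppages; refcounts: pp0:2 pp1:2 pp2:1 pp3:1
Op 6: fork(P1) -> P3. 4 ppages; refcounts: pp0:3 pp1:3 pp2:1 pp3:1
Op 7: write(P1, v1, 156). refcount(pp1)=3>1 -> COPY to pp4. 5 ppages; refcounts: pp0:3 pp1:2 pp2:1 pp3:1 pp4:1
Op 8: write(P2, v1, 178). refcount(pp2)=1 -> write in place. 5 ppages; refcounts: pp0:3 pp1:2 pp2:1 pp3:1 pp4:1
P0: v1 -> pp1 = 44
P1: v1 -> pp4 = 156
P2: v1 -> pp2 = 178
P3: v1 -> pp1 = 44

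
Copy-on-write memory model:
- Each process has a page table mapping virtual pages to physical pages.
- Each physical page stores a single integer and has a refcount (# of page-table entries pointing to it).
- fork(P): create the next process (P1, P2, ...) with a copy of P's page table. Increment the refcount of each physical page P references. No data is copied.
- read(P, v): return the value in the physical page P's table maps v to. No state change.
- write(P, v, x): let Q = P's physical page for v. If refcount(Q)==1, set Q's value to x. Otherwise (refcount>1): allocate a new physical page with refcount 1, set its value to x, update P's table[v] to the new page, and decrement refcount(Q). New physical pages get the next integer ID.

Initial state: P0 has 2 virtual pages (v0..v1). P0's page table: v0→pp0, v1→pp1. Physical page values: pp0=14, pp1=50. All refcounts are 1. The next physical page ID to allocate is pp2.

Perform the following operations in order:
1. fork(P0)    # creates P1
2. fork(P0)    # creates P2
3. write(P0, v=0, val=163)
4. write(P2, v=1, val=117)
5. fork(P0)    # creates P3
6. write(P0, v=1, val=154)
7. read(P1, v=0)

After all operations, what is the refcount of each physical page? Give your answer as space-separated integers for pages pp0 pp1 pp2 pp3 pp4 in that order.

Op 1: fork(P0) -> P1. 2 ppages; refcounts: pp0:2 pp1:2
Op 2: fork(P0) -> P2. 2 ppages; refcounts: pp0:3 pp1:3
Op 3: write(P0, v0, 163). refcount(pp0)=3>1 -> COPY to pp2. 3 ppages; refcounts: pp0:2 pp1:3 pp2:1
Op 4: write(P2, v1, 117). refcount(pp1)=3>1 -> COPY to pp3. 4 ppages; refcounts: pp0:2 pp1:2 pp2:1 pp3:1
Op 5: fork(P0) -> P3. 4 ppages; refcounts: pp0:2 pp1:3 pp2:2 pp3:1
Op 6: write(P0, v1, 154). refcount(pp1)=3>1 -> COPY to pp4. 5 ppages; refcounts: pp0:2 pp1:2 pp2:2 pp3:1 pp4:1
Op 7: read(P1, v0) -> 14. No state change.

Answer: 2 2 2 1 1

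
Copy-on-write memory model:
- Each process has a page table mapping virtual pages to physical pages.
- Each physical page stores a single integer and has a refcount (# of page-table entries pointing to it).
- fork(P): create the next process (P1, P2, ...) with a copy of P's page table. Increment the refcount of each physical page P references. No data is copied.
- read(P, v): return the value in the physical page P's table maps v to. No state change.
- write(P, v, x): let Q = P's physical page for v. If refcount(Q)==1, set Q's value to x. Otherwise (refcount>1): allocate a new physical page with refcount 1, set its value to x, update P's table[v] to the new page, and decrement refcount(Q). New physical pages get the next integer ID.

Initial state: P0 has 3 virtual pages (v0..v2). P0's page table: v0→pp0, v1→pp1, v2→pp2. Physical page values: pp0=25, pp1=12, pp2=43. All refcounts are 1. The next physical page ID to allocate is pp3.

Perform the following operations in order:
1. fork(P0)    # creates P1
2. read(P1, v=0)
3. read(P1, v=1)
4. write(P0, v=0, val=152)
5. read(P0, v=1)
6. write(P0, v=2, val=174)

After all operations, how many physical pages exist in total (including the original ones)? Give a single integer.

Answer: 5

Derivation:
Op 1: fork(P0) -> P1. 3 ppages; refcounts: pp0:2 pp1:2 pp2:2
Op 2: read(P1, v0) -> 25. No state change.
Op 3: read(P1, v1) -> 12. No state change.
Op 4: write(P0, v0, 152). refcount(pp0)=2>1 -> COPY to pp3. 4 ppages; refcounts: pp0:1 pp1:2 pp2:2 pp3:1
Op 5: read(P0, v1) -> 12. No state change.
Op 6: write(P0, v2, 174). refcount(pp2)=2>1 -> COPY to pp4. 5 ppages; refcounts: pp0:1 pp1:2 pp2:1 pp3:1 pp4:1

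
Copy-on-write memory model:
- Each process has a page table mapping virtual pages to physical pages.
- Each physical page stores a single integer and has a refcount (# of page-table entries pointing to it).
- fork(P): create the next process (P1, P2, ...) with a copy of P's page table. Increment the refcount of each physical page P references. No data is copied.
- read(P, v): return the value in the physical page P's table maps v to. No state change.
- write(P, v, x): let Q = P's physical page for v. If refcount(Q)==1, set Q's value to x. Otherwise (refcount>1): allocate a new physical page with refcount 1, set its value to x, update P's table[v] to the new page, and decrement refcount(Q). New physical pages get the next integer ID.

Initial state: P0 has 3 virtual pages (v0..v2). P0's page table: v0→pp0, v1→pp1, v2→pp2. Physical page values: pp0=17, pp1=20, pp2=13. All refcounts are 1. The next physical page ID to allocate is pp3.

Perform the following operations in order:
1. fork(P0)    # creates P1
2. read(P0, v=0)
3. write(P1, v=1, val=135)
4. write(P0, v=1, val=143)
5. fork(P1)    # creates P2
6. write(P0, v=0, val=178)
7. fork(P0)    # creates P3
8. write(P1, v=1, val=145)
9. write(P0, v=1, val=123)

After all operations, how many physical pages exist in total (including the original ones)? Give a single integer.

Answer: 7

Derivation:
Op 1: fork(P0) -> P1. 3 ppages; refcounts: pp0:2 pp1:2 pp2:2
Op 2: read(P0, v0) -> 17. No state change.
Op 3: write(P1, v1, 135). refcount(pp1)=2>1 -> COPY to pp3. 4 ppages; refcounts: pp0:2 pp1:1 pp2:2 pp3:1
Op 4: write(P0, v1, 143). refcount(pp1)=1 -> write in place. 4 ppages; refcounts: pp0:2 pp1:1 pp2:2 pp3:1
Op 5: fork(P1) -> P2. 4 ppages; refcounts: pp0:3 pp1:1 pp2:3 pp3:2
Op 6: write(P0, v0, 178). refcount(pp0)=3>1 -> COPY to pp4. 5 ppages; refcounts: pp0:2 pp1:1 pp2:3 pp3:2 pp4:1
Op 7: fork(P0) -> P3. 5 ppages; refcounts: pp0:2 pp1:2 pp2:4 pp3:2 pp4:2
Op 8: write(P1, v1, 145). refcount(pp3)=2>1 -> COPY to pp5. 6 ppages; refcounts: pp0:2 pp1:2 pp2:4 pp3:1 pp4:2 pp5:1
Op 9: write(P0, v1, 123). refcount(pp1)=2>1 -> COPY to pp6. 7 ppages; refcounts: pp0:2 pp1:1 pp2:4 pp3:1 pp4:2 pp5:1 pp6:1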